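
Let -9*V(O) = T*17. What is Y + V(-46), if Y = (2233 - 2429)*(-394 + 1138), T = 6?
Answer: -437506/3 ≈ -1.4584e+5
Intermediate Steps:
V(O) = -34/3 (V(O) = -2*17/3 = -1/9*102 = -34/3)
Y = -145824 (Y = -196*744 = -145824)
Y + V(-46) = -145824 - 34/3 = -437506/3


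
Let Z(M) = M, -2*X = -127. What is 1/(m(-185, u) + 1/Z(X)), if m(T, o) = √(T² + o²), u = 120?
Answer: -254/784272621 + 80645*√1945/784272621 ≈ 0.0045346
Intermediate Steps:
X = 127/2 (X = -½*(-127) = 127/2 ≈ 63.500)
1/(m(-185, u) + 1/Z(X)) = 1/(√((-185)² + 120²) + 1/(127/2)) = 1/(√(34225 + 14400) + 2/127) = 1/(√48625 + 2/127) = 1/(5*√1945 + 2/127) = 1/(2/127 + 5*√1945)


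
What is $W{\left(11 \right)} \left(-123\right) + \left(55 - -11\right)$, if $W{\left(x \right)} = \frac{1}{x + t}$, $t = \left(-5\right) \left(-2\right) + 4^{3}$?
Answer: $\frac{5487}{85} \approx 64.553$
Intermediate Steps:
$t = 74$ ($t = 10 + 64 = 74$)
$W{\left(x \right)} = \frac{1}{74 + x}$ ($W{\left(x \right)} = \frac{1}{x + 74} = \frac{1}{74 + x}$)
$W{\left(11 \right)} \left(-123\right) + \left(55 - -11\right) = \frac{1}{74 + 11} \left(-123\right) + \left(55 - -11\right) = \frac{1}{85} \left(-123\right) + \left(55 + 11\right) = \frac{1}{85} \left(-123\right) + 66 = - \frac{123}{85} + 66 = \frac{5487}{85}$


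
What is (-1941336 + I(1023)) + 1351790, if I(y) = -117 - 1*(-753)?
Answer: -588910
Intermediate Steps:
I(y) = 636 (I(y) = -117 + 753 = 636)
(-1941336 + I(1023)) + 1351790 = (-1941336 + 636) + 1351790 = -1940700 + 1351790 = -588910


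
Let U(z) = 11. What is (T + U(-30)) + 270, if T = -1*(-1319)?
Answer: 1600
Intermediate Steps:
T = 1319
(T + U(-30)) + 270 = (1319 + 11) + 270 = 1330 + 270 = 1600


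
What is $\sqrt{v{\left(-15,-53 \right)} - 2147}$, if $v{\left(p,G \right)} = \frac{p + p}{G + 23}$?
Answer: $i \sqrt{2146} \approx 46.325 i$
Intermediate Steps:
$v{\left(p,G \right)} = \frac{2 p}{23 + G}$
$\sqrt{v{\left(-15,-53 \right)} - 2147} = \sqrt{2 \left(-15\right) \frac{1}{23 - 53} - 2147} = \sqrt{2 \left(-15\right) \frac{1}{-30} - 2147} = \sqrt{2 \left(-15\right) \left(- \frac{1}{30}\right) - 2147} = \sqrt{1 - 2147} = \sqrt{-2146} = i \sqrt{2146}$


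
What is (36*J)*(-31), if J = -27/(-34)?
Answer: -15066/17 ≈ -886.24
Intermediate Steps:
J = 27/34 (J = -27*(-1/34) = 27/34 ≈ 0.79412)
(36*J)*(-31) = (36*(27/34))*(-31) = (486/17)*(-31) = -15066/17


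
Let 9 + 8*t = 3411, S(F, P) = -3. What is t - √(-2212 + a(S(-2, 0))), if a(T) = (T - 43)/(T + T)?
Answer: 1701/4 - I*√19839/3 ≈ 425.25 - 46.95*I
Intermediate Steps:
a(T) = (-43 + T)/(2*T) (a(T) = (-43 + T)/((2*T)) = (-43 + T)*(1/(2*T)) = (-43 + T)/(2*T))
t = 1701/4 (t = -9/8 + (⅛)*3411 = -9/8 + 3411/8 = 1701/4 ≈ 425.25)
t - √(-2212 + a(S(-2, 0))) = 1701/4 - √(-2212 + (½)*(-43 - 3)/(-3)) = 1701/4 - √(-2212 + (½)*(-⅓)*(-46)) = 1701/4 - √(-2212 + 23/3) = 1701/4 - √(-6613/3) = 1701/4 - I*√19839/3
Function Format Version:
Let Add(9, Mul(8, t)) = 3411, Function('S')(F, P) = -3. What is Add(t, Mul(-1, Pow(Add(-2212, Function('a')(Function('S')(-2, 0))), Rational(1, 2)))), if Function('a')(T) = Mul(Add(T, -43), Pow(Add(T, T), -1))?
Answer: Add(Rational(1701, 4), Mul(Rational(-1, 3), I, Pow(19839, Rational(1, 2)))) ≈ Add(425.25, Mul(-46.950, I))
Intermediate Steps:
Function('a')(T) = Mul(Rational(1, 2), Pow(T, -1), Add(-43, T)) (Function('a')(T) = Mul(Add(-43, T), Pow(Mul(2, T), -1)) = Mul(Add(-43, T), Mul(Rational(1, 2), Pow(T, -1))) = Mul(Rational(1, 2), Pow(T, -1), Add(-43, T)))
t = Rational(1701, 4) (t = Add(Rational(-9, 8), Mul(Rational(1, 8), 3411)) = Add(Rational(-9, 8), Rational(3411, 8)) = Rational(1701, 4) ≈ 425.25)
Add(t, Mul(-1, Pow(Add(-2212, Function('a')(Function('S')(-2, 0))), Rational(1, 2)))) = Add(Rational(1701, 4), Mul(-1, Pow(Add(-2212, Mul(Rational(1, 2), Pow(-3, -1), Add(-43, -3))), Rational(1, 2)))) = Add(Rational(1701, 4), Mul(-1, Pow(Add(-2212, Mul(Rational(1, 2), Rational(-1, 3), -46)), Rational(1, 2)))) = Add(Rational(1701, 4), Mul(-1, Pow(Add(-2212, Rational(23, 3)), Rational(1, 2)))) = Add(Rational(1701, 4), Mul(-1, Pow(Rational(-6613, 3), Rational(1, 2)))) = Add(Rational(1701, 4), Mul(-1, Mul(Rational(1, 3), I, Pow(19839, Rational(1, 2))))) = Add(Rational(1701, 4), Mul(Rational(-1, 3), I, Pow(19839, Rational(1, 2))))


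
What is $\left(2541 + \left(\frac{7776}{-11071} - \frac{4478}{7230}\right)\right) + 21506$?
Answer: $\frac{962348080046}{40021665} \approx 24046.0$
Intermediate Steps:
$\left(2541 + \left(\frac{7776}{-11071} - \frac{4478}{7230}\right)\right) + 21506 = \left(2541 + \left(7776 \left(- \frac{1}{11071}\right) - \frac{2239}{3615}\right)\right) + 21506 = \left(2541 - \frac{52898209}{40021665}\right) + 21506 = \frac{101642152556}{40021665} + 21506 = \frac{962348080046}{40021665}$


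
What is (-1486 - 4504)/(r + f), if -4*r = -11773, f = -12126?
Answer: 23960/36731 ≈ 0.65231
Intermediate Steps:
r = 11773/4 (r = -¼*(-11773) = 11773/4 ≈ 2943.3)
(-1486 - 4504)/(r + f) = (-1486 - 4504)/(11773/4 - 12126) = -5990/(-36731/4) = -5990*(-4/36731) = 23960/36731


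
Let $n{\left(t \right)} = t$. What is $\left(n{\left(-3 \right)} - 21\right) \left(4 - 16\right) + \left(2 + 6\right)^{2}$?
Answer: $352$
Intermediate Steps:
$\left(n{\left(-3 \right)} - 21\right) \left(4 - 16\right) + \left(2 + 6\right)^{2} = \left(-3 - 21\right) \left(4 - 16\right) + \left(2 + 6\right)^{2} = \left(-3 - 21\right) \left(-12\right) + 8^{2} = \left(-24\right) \left(-12\right) + 64 = 288 + 64 = 352$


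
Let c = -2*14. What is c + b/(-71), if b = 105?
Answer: -2093/71 ≈ -29.479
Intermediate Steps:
c = -28
c + b/(-71) = -28 + 105/(-71) = -28 - 1/71*105 = -28 - 105/71 = -2093/71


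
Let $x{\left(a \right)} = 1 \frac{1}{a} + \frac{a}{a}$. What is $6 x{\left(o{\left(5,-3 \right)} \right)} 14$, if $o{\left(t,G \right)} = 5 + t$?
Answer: $\frac{462}{5} \approx 92.4$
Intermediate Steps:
$x{\left(a \right)} = 1 + \frac{1}{a}$ ($x{\left(a \right)} = \frac{1}{a} + 1 = 1 + \frac{1}{a}$)
$6 x{\left(o{\left(5,-3 \right)} \right)} 14 = 6 \frac{1 + \left(5 + 5\right)}{5 + 5} \cdot 14 = 6 \frac{1 + 10}{10} \cdot 14 = 6 \cdot \frac{1}{10} \cdot 11 \cdot 14 = 6 \cdot \frac{11}{10} \cdot 14 = \frac{33}{5} \cdot 14 = \frac{462}{5}$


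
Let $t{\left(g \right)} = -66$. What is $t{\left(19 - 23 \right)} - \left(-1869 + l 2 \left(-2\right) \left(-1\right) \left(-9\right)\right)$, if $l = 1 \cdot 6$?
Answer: $2019$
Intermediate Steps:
$l = 6$
$t{\left(19 - 23 \right)} - \left(-1869 + l 2 \left(-2\right) \left(-1\right) \left(-9\right)\right) = -66 + \left(1869 - 6 \cdot 2 \left(-2\right) \left(-1\right) \left(-9\right)\right) = -66 + \left(1869 - 12 \left(-2\right) \left(-1\right) \left(-9\right)\right) = -66 + \left(1869 - \left(-24\right) \left(-1\right) \left(-9\right)\right) = -66 + \left(1869 - 24 \left(-9\right)\right) = -66 + \left(1869 - -216\right) = -66 + \left(1869 + 216\right) = -66 + 2085 = 2019$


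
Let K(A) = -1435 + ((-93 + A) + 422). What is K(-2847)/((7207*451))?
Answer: -3953/3250357 ≈ -0.0012162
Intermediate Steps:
K(A) = -1106 + A (K(A) = -1435 + (329 + A) = -1106 + A)
K(-2847)/((7207*451)) = (-1106 - 2847)/((7207*451)) = -3953/3250357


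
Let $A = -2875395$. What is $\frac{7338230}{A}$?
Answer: $- \frac{1467646}{575079} \approx -2.5521$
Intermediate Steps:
$\frac{7338230}{A} = \frac{7338230}{-2875395} = 7338230 \left(- \frac{1}{2875395}\right) = - \frac{1467646}{575079}$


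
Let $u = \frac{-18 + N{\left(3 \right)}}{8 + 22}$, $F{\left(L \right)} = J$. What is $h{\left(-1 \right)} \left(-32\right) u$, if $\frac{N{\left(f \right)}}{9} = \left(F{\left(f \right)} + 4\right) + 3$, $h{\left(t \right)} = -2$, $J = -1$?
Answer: $\frac{384}{5} \approx 76.8$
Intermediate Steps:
$F{\left(L \right)} = -1$
$N{\left(f \right)} = 54$ ($N{\left(f \right)} = 9 \left(\left(-1 + 4\right) + 3\right) = 9 \left(3 + 3\right) = 9 \cdot 6 = 54$)
$u = \frac{6}{5}$ ($u = \frac{-18 + 54}{8 + 22} = \frac{36}{30} = 36 \cdot \frac{1}{30} = \frac{6}{5} \approx 1.2$)
$h{\left(-1 \right)} \left(-32\right) u = \left(-2\right) \left(-32\right) \frac{6}{5} = 64 \cdot \frac{6}{5} = \frac{384}{5}$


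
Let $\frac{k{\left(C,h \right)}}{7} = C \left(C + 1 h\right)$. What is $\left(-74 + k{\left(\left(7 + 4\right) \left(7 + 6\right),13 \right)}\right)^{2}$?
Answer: $24361590724$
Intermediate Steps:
$k{\left(C,h \right)} = 7 C \left(C + h\right)$ ($k{\left(C,h \right)} = 7 C \left(C + 1 h\right) = 7 C \left(C + h\right)$)
$\left(-74 + k{\left(\left(7 + 4\right) \left(7 + 6\right),13 \right)}\right)^{2} = \left(-74 + 7 \left(7 + 4\right) \left(7 + 6\right) \left(\left(7 + 4\right) \left(7 + 6\right) + 13\right)\right)^{2} = \left(-74 + 7 \cdot 11 \cdot 13 \left(11 \cdot 13 + 13\right)\right)^{2} = \left(-74 + 7 \cdot 143 \left(143 + 13\right)\right)^{2} = \left(-74 + 7 \cdot 143 \cdot 156\right)^{2} = \left(-74 + 156156\right)^{2} = 156082^{2} = 24361590724$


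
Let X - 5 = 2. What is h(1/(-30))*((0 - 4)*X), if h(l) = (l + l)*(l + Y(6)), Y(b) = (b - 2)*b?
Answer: 10066/225 ≈ 44.738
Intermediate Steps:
X = 7 (X = 5 + 2 = 7)
Y(b) = b*(-2 + b) (Y(b) = (-2 + b)*b = b*(-2 + b))
h(l) = 2*l*(24 + l) (h(l) = (l + l)*(l + 6*(-2 + 6)) = (2*l)*(l + 6*4) = (2*l)*(l + 24) = (2*l)*(24 + l) = 2*l*(24 + l))
h(1/(-30))*((0 - 4)*X) = (2*(24 + 1/(-30))/(-30))*((0 - 4)*7) = (2*(-1/30)*(24 - 1/30))*(-4*7) = (2*(-1/30)*(719/30))*(-28) = -719/450*(-28) = 10066/225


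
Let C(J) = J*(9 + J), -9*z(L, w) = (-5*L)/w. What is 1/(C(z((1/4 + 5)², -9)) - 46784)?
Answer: -20736/970370519 ≈ -2.1369e-5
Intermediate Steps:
z(L, w) = 5*L/(9*w) (z(L, w) = -(-5*L)/(9*w) = -(-5)*L/(9*w) = 5*L/(9*w))
1/(C(z((1/4 + 5)², -9)) - 46784) = 1/(((5/9)*(1/4 + 5)²/(-9))*(9 + (5/9)*(1/4 + 5)²/(-9)) - 46784) = 1/(((5/9)*(¼ + 5)²*(-⅑))*(9 + (5/9)*(¼ + 5)²*(-⅑)) - 46784) = 1/(((5/9)*(21/4)²*(-⅑))*(9 + (5/9)*(21/4)²*(-⅑)) - 46784) = 1/(((5/9)*(441/16)*(-⅑))*(9 + (5/9)*(441/16)*(-⅑)) - 46784) = 1/(-245*(9 - 245/144)/144 - 46784) = 1/(-245/144*1051/144 - 46784) = 1/(-257495/20736 - 46784) = 1/(-970370519/20736) = -20736/970370519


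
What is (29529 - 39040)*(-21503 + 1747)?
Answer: 187899316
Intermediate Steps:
(29529 - 39040)*(-21503 + 1747) = -9511*(-19756) = 187899316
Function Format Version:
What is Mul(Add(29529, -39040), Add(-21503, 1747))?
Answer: 187899316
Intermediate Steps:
Mul(Add(29529, -39040), Add(-21503, 1747)) = Mul(-9511, -19756) = 187899316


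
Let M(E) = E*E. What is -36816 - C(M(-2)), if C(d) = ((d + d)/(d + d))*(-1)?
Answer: -36815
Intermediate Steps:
M(E) = E²
C(d) = -1 (C(d) = ((2*d)/((2*d)))*(-1) = ((2*d)*(1/(2*d)))*(-1) = 1*(-1) = -1)
-36816 - C(M(-2)) = -36816 - 1*(-1) = -36816 + 1 = -36815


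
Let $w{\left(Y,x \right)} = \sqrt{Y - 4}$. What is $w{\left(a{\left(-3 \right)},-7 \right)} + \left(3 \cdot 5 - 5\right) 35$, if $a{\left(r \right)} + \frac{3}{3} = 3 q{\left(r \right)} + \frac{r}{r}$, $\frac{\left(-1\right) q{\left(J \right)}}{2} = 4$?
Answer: $350 + 2 i \sqrt{7} \approx 350.0 + 5.2915 i$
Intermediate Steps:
$q{\left(J \right)} = -8$ ($q{\left(J \right)} = \left(-2\right) 4 = -8$)
$a{\left(r \right)} = -24$ ($a{\left(r \right)} = -1 + \left(3 \left(-8\right) + \frac{r}{r}\right) = -1 + \left(-24 + 1\right) = -1 - 23 = -24$)
$w{\left(Y,x \right)} = \sqrt{-4 + Y}$
$w{\left(a{\left(-3 \right)},-7 \right)} + \left(3 \cdot 5 - 5\right) 35 = \sqrt{-4 - 24} + \left(3 \cdot 5 - 5\right) 35 = \sqrt{-28} + \left(15 - 5\right) 35 = 2 i \sqrt{7} + 10 \cdot 35 = 2 i \sqrt{7} + 350 = 350 + 2 i \sqrt{7}$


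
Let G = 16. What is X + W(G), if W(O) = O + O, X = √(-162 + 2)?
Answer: 32 + 4*I*√10 ≈ 32.0 + 12.649*I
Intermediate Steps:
X = 4*I*√10 (X = √(-160) = 4*I*√10 ≈ 12.649*I)
W(O) = 2*O
X + W(G) = 4*I*√10 + 2*16 = 4*I*√10 + 32 = 32 + 4*I*√10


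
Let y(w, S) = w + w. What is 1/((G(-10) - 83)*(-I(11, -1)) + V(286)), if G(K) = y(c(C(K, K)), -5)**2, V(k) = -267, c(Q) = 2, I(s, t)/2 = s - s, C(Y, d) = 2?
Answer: -1/267 ≈ -0.0037453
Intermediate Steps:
I(s, t) = 0 (I(s, t) = 2*(s - s) = 2*0 = 0)
y(w, S) = 2*w
G(K) = 16 (G(K) = (2*2)**2 = 4**2 = 16)
1/((G(-10) - 83)*(-I(11, -1)) + V(286)) = 1/((16 - 83)*(-1*0) - 267) = 1/(-67*0 - 267) = 1/(0 - 267) = 1/(-267) = -1/267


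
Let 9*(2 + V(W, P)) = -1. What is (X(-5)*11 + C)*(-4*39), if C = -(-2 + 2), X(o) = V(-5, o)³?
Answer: 3923348/243 ≈ 16145.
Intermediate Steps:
V(W, P) = -19/9 (V(W, P) = -2 + (⅑)*(-1) = -2 - ⅑ = -19/9)
X(o) = -6859/729 (X(o) = (-19/9)³ = -6859/729)
C = 0 (C = -1*0 = 0)
(X(-5)*11 + C)*(-4*39) = (-6859/729*11 + 0)*(-4*39) = (-75449/729 + 0)*(-156) = -75449/729*(-156) = 3923348/243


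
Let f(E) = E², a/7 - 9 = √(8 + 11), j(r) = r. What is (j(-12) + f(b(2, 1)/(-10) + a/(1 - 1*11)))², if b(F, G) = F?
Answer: 7845959/2500 + 89999*√19/125 ≈ 6276.8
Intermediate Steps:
a = 63 + 7*√19 (a = 63 + 7*√(8 + 11) = 63 + 7*√19 ≈ 93.512)
(j(-12) + f(b(2, 1)/(-10) + a/(1 - 1*11)))² = (-12 + (2/(-10) + (63 + 7*√19)/(1 - 1*11))²)² = (-12 + (2*(-⅒) + (63 + 7*√19)/(1 - 11))²)² = (-12 + (-⅕ + (63 + 7*√19)/(-10))²)² = (-12 + (-⅕ + (63 + 7*√19)*(-⅒))²)² = (-12 + (-⅕ + (-63/10 - 7*√19/10))²)² = (-12 + (-13/2 - 7*√19/10)²)²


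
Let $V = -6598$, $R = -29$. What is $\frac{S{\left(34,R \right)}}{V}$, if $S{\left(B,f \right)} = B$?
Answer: $- \frac{17}{3299} \approx -0.0051531$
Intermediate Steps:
$\frac{S{\left(34,R \right)}}{V} = \frac{34}{-6598} = 34 \left(- \frac{1}{6598}\right) = - \frac{17}{3299}$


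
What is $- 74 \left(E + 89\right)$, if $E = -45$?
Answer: $-3256$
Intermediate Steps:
$- 74 \left(E + 89\right) = - 74 \left(-45 + 89\right) = \left(-74\right) 44 = -3256$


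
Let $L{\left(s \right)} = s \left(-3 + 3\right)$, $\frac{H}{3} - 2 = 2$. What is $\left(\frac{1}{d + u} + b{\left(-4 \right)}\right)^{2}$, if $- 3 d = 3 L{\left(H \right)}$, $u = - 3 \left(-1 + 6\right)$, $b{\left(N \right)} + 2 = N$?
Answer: $\frac{8281}{225} \approx 36.804$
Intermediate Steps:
$H = 12$ ($H = 6 + 3 \cdot 2 = 6 + 6 = 12$)
$b{\left(N \right)} = -2 + N$
$L{\left(s \right)} = 0$ ($L{\left(s \right)} = s 0 = 0$)
$u = -15$ ($u = \left(-3\right) 5 = -15$)
$d = 0$ ($d = - \frac{3 \cdot 0}{3} = \left(- \frac{1}{3}\right) 0 = 0$)
$\left(\frac{1}{d + u} + b{\left(-4 \right)}\right)^{2} = \left(\frac{1}{0 - 15} - 6\right)^{2} = \left(\frac{1}{-15} - 6\right)^{2} = \left(- \frac{1}{15} - 6\right)^{2} = \left(- \frac{91}{15}\right)^{2} = \frac{8281}{225}$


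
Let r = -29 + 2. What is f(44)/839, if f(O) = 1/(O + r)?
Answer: 1/14263 ≈ 7.0111e-5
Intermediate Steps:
r = -27
f(O) = 1/(-27 + O) (f(O) = 1/(O - 27) = 1/(-27 + O))
f(44)/839 = 1/((-27 + 44)*839) = (1/839)/17 = (1/17)*(1/839) = 1/14263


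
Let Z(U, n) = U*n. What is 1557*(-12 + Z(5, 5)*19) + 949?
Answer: 721840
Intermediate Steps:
1557*(-12 + Z(5, 5)*19) + 949 = 1557*(-12 + (5*5)*19) + 949 = 1557*(-12 + 25*19) + 949 = 1557*(-12 + 475) + 949 = 1557*463 + 949 = 720891 + 949 = 721840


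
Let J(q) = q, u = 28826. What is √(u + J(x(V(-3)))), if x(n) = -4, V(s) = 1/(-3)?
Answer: √28822 ≈ 169.77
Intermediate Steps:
V(s) = -⅓
√(u + J(x(V(-3)))) = √(28826 - 4) = √28822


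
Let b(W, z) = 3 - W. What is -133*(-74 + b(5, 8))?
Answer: 10108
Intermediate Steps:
-133*(-74 + b(5, 8)) = -133*(-74 + (3 - 1*5)) = -133*(-74 + (3 - 5)) = -133*(-74 - 2) = -133*(-76) = 10108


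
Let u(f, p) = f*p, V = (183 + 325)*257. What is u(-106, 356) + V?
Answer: 92820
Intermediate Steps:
V = 130556 (V = 508*257 = 130556)
u(-106, 356) + V = -106*356 + 130556 = -37736 + 130556 = 92820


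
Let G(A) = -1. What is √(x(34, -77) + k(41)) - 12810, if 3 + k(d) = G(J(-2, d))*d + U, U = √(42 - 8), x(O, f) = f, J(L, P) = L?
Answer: -12810 + I*√(121 - √34) ≈ -12810.0 + 10.732*I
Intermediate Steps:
U = √34 ≈ 5.8309
k(d) = -3 + √34 - d (k(d) = -3 + (-d + √34) = -3 + (√34 - d) = -3 + √34 - d)
√(x(34, -77) + k(41)) - 12810 = √(-77 + (-3 + √34 - 1*41)) - 12810 = √(-77 + (-3 + √34 - 41)) - 12810 = √(-77 + (-44 + √34)) - 12810 = √(-121 + √34) - 12810 = -12810 + √(-121 + √34)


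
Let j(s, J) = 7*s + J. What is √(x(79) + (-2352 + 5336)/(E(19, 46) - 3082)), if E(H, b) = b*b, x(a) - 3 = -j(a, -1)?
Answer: I*√128796297/483 ≈ 23.497*I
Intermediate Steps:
j(s, J) = J + 7*s
x(a) = 4 - 7*a (x(a) = 3 - (-1 + 7*a) = 3 + (1 - 7*a) = 4 - 7*a)
E(H, b) = b²
√(x(79) + (-2352 + 5336)/(E(19, 46) - 3082)) = √((4 - 7*79) + (-2352 + 5336)/(46² - 3082)) = √((4 - 553) + 2984/(2116 - 3082)) = √(-549 + 2984/(-966)) = √(-549 + 2984*(-1/966)) = √(-549 - 1492/483) = √(-266659/483) = I*√128796297/483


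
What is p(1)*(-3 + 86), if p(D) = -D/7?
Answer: -83/7 ≈ -11.857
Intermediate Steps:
p(D) = -D/7 (p(D) = -D*(⅐) = -D/7)
p(1)*(-3 + 86) = (-⅐*1)*(-3 + 86) = -⅐*83 = -83/7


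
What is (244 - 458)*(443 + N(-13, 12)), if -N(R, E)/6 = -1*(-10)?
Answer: -81962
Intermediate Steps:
N(R, E) = -60 (N(R, E) = -(-6)*(-10) = -6*10 = -60)
(244 - 458)*(443 + N(-13, 12)) = (244 - 458)*(443 - 60) = -214*383 = -81962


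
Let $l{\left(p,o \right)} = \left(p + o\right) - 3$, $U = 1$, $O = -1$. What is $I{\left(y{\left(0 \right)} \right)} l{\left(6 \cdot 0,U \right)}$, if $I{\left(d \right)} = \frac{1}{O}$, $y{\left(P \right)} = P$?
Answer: $2$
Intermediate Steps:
$I{\left(d \right)} = -1$ ($I{\left(d \right)} = \frac{1}{-1} = -1$)
$l{\left(p,o \right)} = -3 + o + p$ ($l{\left(p,o \right)} = \left(o + p\right) - 3 = -3 + o + p$)
$I{\left(y{\left(0 \right)} \right)} l{\left(6 \cdot 0,U \right)} = - (-3 + 1 + 6 \cdot 0) = - (-3 + 1 + 0) = \left(-1\right) \left(-2\right) = 2$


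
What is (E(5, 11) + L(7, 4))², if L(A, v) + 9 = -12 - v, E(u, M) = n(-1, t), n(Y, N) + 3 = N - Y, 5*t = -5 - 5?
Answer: 841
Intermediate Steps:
t = -2 (t = (-5 - 5)/5 = (⅕)*(-10) = -2)
n(Y, N) = -3 + N - Y (n(Y, N) = -3 + (N - Y) = -3 + N - Y)
E(u, M) = -4 (E(u, M) = -3 - 2 - 1*(-1) = -3 - 2 + 1 = -4)
L(A, v) = -21 - v (L(A, v) = -9 + (-12 - v) = -21 - v)
(E(5, 11) + L(7, 4))² = (-4 + (-21 - 1*4))² = (-4 + (-21 - 4))² = (-4 - 25)² = (-29)² = 841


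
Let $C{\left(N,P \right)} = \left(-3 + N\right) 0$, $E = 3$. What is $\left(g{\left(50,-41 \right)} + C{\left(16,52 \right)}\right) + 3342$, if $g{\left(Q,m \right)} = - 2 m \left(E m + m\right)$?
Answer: $-10106$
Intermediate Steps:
$C{\left(N,P \right)} = 0$
$g{\left(Q,m \right)} = - 8 m^{2}$ ($g{\left(Q,m \right)} = - 2 m \left(3 m + m\right) = - 2 m 4 m = - 8 m^{2}$)
$\left(g{\left(50,-41 \right)} + C{\left(16,52 \right)}\right) + 3342 = \left(- 8 \left(-41\right)^{2} + 0\right) + 3342 = \left(\left(-8\right) 1681 + 0\right) + 3342 = \left(-13448 + 0\right) + 3342 = -13448 + 3342 = -10106$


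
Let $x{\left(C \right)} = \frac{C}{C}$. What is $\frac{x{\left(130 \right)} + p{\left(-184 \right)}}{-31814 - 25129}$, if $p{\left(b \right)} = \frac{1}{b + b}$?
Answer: $- \frac{367}{20955024} \approx -1.7514 \cdot 10^{-5}$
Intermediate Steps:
$x{\left(C \right)} = 1$
$p{\left(b \right)} = \frac{1}{2 b}$
$\frac{x{\left(130 \right)} + p{\left(-184 \right)}}{-31814 - 25129} = \frac{1 + \frac{1}{2 \left(-184\right)}}{-31814 - 25129} = \frac{1 + \frac{1}{2} \left(- \frac{1}{184}\right)}{-56943} = \left(1 - \frac{1}{368}\right) \left(- \frac{1}{56943}\right) = \frac{367}{368} \left(- \frac{1}{56943}\right) = - \frac{367}{20955024}$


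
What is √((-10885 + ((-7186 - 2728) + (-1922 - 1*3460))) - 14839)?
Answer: 2*I*√10255 ≈ 202.53*I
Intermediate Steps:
√((-10885 + ((-7186 - 2728) + (-1922 - 1*3460))) - 14839) = √((-10885 + (-9914 + (-1922 - 3460))) - 14839) = √((-10885 + (-9914 - 5382)) - 14839) = √((-10885 - 15296) - 14839) = √(-26181 - 14839) = √(-41020) = 2*I*√10255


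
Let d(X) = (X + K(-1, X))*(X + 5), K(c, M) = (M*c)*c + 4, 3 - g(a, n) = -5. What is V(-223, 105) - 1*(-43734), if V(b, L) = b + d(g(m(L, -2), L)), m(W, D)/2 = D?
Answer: 43771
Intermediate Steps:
m(W, D) = 2*D
g(a, n) = 8 (g(a, n) = 3 - 1*(-5) = 3 + 5 = 8)
K(c, M) = 4 + M*c² (K(c, M) = M*c² + 4 = 4 + M*c²)
d(X) = (4 + 2*X)*(5 + X) (d(X) = (X + (4 + X*(-1)²))*(X + 5) = (X + (4 + X*1))*(5 + X) = (X + (4 + X))*(5 + X) = (4 + 2*X)*(5 + X))
V(b, L) = 260 + b (V(b, L) = b + (20 + 2*8² + 14*8) = b + (20 + 2*64 + 112) = b + (20 + 128 + 112) = b + 260 = 260 + b)
V(-223, 105) - 1*(-43734) = (260 - 223) - 1*(-43734) = 37 + 43734 = 43771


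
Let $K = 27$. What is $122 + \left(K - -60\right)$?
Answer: $209$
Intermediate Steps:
$122 + \left(K - -60\right) = 122 + \left(27 - -60\right) = 122 + \left(27 + 60\right) = 122 + 87 = 209$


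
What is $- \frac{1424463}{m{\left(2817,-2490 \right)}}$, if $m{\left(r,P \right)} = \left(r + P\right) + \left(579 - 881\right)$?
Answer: $- \frac{1424463}{25} \approx -56979.0$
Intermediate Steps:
$m{\left(r,P \right)} = -302 + P + r$ ($m{\left(r,P \right)} = \left(P + r\right) - 302 = -302 + P + r$)
$- \frac{1424463}{m{\left(2817,-2490 \right)}} = - \frac{1424463}{-302 - 2490 + 2817} = - \frac{1424463}{25}$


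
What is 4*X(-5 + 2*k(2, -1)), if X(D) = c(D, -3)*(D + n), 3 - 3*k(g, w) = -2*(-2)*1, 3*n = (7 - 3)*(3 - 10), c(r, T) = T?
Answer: 180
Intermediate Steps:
n = -28/3 (n = ((7 - 3)*(3 - 10))/3 = (4*(-7))/3 = (1/3)*(-28) = -28/3 ≈ -9.3333)
k(g, w) = -1/3 (k(g, w) = 1 - (-2*(-2))/3 = 1 - 4/3 = -1/3)
X(D) = 28 - 3*D (X(D) = -3*(D - 28/3) = -3*(-28/3 + D) = 28 - 3*D)
4*X(-5 + 2*k(2, -1)) = 4*(28 - 3*(-5 + 2*(-1/3))) = 4*(28 - 3*(-5 - 2/3)) = 4*(28 - 3*(-17/3)) = 4*(28 + 17) = 4*45 = 180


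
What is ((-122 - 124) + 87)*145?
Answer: -23055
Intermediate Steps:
((-122 - 124) + 87)*145 = (-246 + 87)*145 = -159*145 = -23055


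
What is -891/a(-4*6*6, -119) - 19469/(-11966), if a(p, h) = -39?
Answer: 3806999/155558 ≈ 24.473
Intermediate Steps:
-891/a(-4*6*6, -119) - 19469/(-11966) = -891/(-39) - 19469/(-11966) = -891*(-1/39) - 19469*(-1/11966) = 297/13 + 19469/11966 = 3806999/155558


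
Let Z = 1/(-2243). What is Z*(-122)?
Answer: 122/2243 ≈ 0.054391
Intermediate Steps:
Z = -1/2243 ≈ -0.00044583
Z*(-122) = -1/2243*(-122) = 122/2243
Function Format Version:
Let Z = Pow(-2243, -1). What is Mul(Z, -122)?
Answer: Rational(122, 2243) ≈ 0.054391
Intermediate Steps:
Z = Rational(-1, 2243) ≈ -0.00044583
Mul(Z, -122) = Mul(Rational(-1, 2243), -122) = Rational(122, 2243)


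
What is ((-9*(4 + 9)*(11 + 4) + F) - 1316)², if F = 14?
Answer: 9345249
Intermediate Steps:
((-9*(4 + 9)*(11 + 4) + F) - 1316)² = ((-9*(4 + 9)*(11 + 4) + 14) - 1316)² = ((-117*15 + 14) - 1316)² = ((-9*195 + 14) - 1316)² = ((-1755 + 14) - 1316)² = (-1741 - 1316)² = (-3057)² = 9345249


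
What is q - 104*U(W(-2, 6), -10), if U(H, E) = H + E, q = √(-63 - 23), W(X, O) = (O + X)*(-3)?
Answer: 2288 + I*√86 ≈ 2288.0 + 9.2736*I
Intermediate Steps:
W(X, O) = -3*O - 3*X
q = I*√86 (q = √(-86) = I*√86 ≈ 9.2736*I)
U(H, E) = E + H
q - 104*U(W(-2, 6), -10) = I*√86 - 104*(-10 + (-3*6 - 3*(-2))) = I*√86 - 104*(-10 + (-18 + 6)) = I*√86 - 104*(-10 - 12) = I*√86 - 104*(-22) = I*√86 + 2288 = 2288 + I*√86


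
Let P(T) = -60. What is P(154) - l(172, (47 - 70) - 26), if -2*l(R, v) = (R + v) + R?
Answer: 175/2 ≈ 87.500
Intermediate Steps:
l(R, v) = -R - v/2 (l(R, v) = -((R + v) + R)/2 = -(v + 2*R)/2 = -R - v/2)
P(154) - l(172, (47 - 70) - 26) = -60 - (-1*172 - ((47 - 70) - 26)/2) = -60 - (-172 - (-23 - 26)/2) = -60 - (-172 - ½*(-49)) = -60 - (-172 + 49/2) = -60 - 1*(-295/2) = -60 + 295/2 = 175/2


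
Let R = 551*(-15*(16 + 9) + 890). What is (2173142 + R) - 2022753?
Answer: 434154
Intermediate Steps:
R = 283765 (R = 551*(-15*25 + 890) = 551*(-375 + 890) = 551*515 = 283765)
(2173142 + R) - 2022753 = (2173142 + 283765) - 2022753 = 2456907 - 2022753 = 434154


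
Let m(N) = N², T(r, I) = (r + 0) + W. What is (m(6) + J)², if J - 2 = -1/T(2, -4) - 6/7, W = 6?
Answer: 4297329/3136 ≈ 1370.3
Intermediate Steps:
T(r, I) = 6 + r (T(r, I) = (r + 0) + 6 = r + 6 = 6 + r)
J = 57/56 (J = 2 + (-1/(6 + 2) - 6/7) = 2 + (-1/8 - 6*⅐) = 2 + (-1*⅛ - 6/7) = 2 + (-⅛ - 6/7) = 2 - 55/56 = 57/56 ≈ 1.0179)
(m(6) + J)² = (6² + 57/56)² = (36 + 57/56)² = (2073/56)² = 4297329/3136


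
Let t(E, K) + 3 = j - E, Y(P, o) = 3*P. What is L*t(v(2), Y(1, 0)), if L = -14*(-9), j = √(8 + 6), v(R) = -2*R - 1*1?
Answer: 252 + 126*√14 ≈ 723.45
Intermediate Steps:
v(R) = -1 - 2*R (v(R) = -2*R - 1 = -1 - 2*R)
j = √14 ≈ 3.7417
L = 126
t(E, K) = -3 + √14 - E (t(E, K) = -3 + (√14 - E) = -3 + √14 - E)
L*t(v(2), Y(1, 0)) = 126*(-3 + √14 - (-1 - 2*2)) = 126*(-3 + √14 - (-1 - 4)) = 126*(-3 + √14 - 1*(-5)) = 126*(-3 + √14 + 5) = 126*(2 + √14) = 252 + 126*√14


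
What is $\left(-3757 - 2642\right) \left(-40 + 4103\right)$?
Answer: $-25999137$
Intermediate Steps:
$\left(-3757 - 2642\right) \left(-40 + 4103\right) = \left(-6399\right) 4063 = -25999137$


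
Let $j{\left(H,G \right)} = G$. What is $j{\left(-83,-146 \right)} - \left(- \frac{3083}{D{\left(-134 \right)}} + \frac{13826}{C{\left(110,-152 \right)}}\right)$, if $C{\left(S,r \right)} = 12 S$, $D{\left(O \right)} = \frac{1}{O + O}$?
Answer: $- \frac{545424313}{660} \approx -8.264 \cdot 10^{5}$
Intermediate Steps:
$D{\left(O \right)} = \frac{1}{2 O}$
$j{\left(-83,-146 \right)} - \left(- \frac{3083}{D{\left(-134 \right)}} + \frac{13826}{C{\left(110,-152 \right)}}\right) = -146 - \left(- \frac{3083}{\frac{1}{2} \frac{1}{-134}} + \frac{13826}{12 \cdot 110}\right) = -146 - \left(- \frac{3083}{\frac{1}{2} \left(- \frac{1}{134}\right)} + \frac{13826}{1320}\right) = -146 - \left(- \frac{3083}{- \frac{1}{268}} + 13826 \cdot \frac{1}{1320}\right) = -146 - \left(\left(-3083\right) \left(-268\right) + \frac{6913}{660}\right) = -146 - \left(826244 + \frac{6913}{660}\right) = -146 - \frac{545327953}{660} = - \frac{545424313}{660}$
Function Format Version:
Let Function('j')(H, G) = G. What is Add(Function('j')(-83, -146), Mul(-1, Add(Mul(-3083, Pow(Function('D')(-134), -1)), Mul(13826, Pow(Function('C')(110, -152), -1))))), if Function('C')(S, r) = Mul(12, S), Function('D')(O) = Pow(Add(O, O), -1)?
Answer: Rational(-545424313, 660) ≈ -8.2640e+5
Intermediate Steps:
Function('D')(O) = Mul(Rational(1, 2), Pow(O, -1)) (Function('D')(O) = Pow(Mul(2, O), -1) = Mul(Rational(1, 2), Pow(O, -1)))
Add(Function('j')(-83, -146), Mul(-1, Add(Mul(-3083, Pow(Function('D')(-134), -1)), Mul(13826, Pow(Function('C')(110, -152), -1))))) = Add(-146, Mul(-1, Add(Mul(-3083, Pow(Mul(Rational(1, 2), Pow(-134, -1)), -1)), Mul(13826, Pow(Mul(12, 110), -1))))) = Add(-146, Mul(-1, Add(Mul(-3083, Pow(Mul(Rational(1, 2), Rational(-1, 134)), -1)), Mul(13826, Pow(1320, -1))))) = Add(-146, Mul(-1, Add(Mul(-3083, Pow(Rational(-1, 268), -1)), Mul(13826, Rational(1, 1320))))) = Add(-146, Mul(-1, Add(Mul(-3083, -268), Rational(6913, 660)))) = Add(-146, Mul(-1, Add(826244, Rational(6913, 660)))) = Add(-146, Mul(-1, Rational(545327953, 660))) = Add(-146, Rational(-545327953, 660)) = Rational(-545424313, 660)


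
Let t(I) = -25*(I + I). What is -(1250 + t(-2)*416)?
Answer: -42850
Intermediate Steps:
t(I) = -50*I
-(1250 + t(-2)*416) = -(1250 - 50*(-2)*416) = -(1250 + 100*416) = -(1250 + 41600) = -1*42850 = -42850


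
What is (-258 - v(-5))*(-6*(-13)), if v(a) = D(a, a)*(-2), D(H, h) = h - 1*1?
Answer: -21060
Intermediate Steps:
D(H, h) = -1 + h (D(H, h) = h - 1 = -1 + h)
v(a) = 2 - 2*a (v(a) = (-1 + a)*(-2) = 2 - 2*a)
(-258 - v(-5))*(-6*(-13)) = (-258 - (2 - 2*(-5)))*(-6*(-13)) = (-258 - (2 + 10))*78 = (-258 - 1*12)*78 = (-258 - 12)*78 = -270*78 = -21060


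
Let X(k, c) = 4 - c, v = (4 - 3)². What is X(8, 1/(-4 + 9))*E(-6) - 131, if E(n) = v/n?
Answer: -3949/30 ≈ -131.63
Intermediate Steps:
v = 1 (v = 1² = 1)
E(n) = 1/n
X(8, 1/(-4 + 9))*E(-6) - 131 = (4 - 1/(-4 + 9))/(-6) - 131 = (4 - 1/5)*(-⅙) - 131 = (4 - 1*⅕)*(-⅙) - 131 = (4 - ⅕)*(-⅙) - 131 = (19/5)*(-⅙) - 131 = -19/30 - 131 = -3949/30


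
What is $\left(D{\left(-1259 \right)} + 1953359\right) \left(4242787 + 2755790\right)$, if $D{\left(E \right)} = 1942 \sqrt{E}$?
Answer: $13670733370143 + 13591236534 i \sqrt{1259} \approx 1.3671 \cdot 10^{13} + 4.8225 \cdot 10^{11} i$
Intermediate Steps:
$\left(D{\left(-1259 \right)} + 1953359\right) \left(4242787 + 2755790\right) = \left(1942 \sqrt{-1259} + 1953359\right) \left(4242787 + 2755790\right) = \left(1942 i \sqrt{1259} + 1953359\right) 6998577 = \left(1953359 + 1942 i \sqrt{1259}\right) 6998577 = 13670733370143 + 13591236534 i \sqrt{1259}$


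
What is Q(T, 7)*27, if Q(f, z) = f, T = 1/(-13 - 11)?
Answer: -9/8 ≈ -1.1250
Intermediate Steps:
T = -1/24 (T = 1/(-24) = -1/24 ≈ -0.041667)
Q(T, 7)*27 = -1/24*27 = -9/8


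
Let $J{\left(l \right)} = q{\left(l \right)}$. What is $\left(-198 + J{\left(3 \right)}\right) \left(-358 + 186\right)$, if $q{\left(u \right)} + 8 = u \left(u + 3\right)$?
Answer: $32336$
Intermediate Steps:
$q{\left(u \right)} = -8 + u \left(3 + u\right)$ ($q{\left(u \right)} = -8 + u \left(u + 3\right) = -8 + u \left(3 + u\right)$)
$J{\left(l \right)} = -8 + l^{2} + 3 l$
$\left(-198 + J{\left(3 \right)}\right) \left(-358 + 186\right) = \left(-198 + \left(-8 + 3^{2} + 3 \cdot 3\right)\right) \left(-358 + 186\right) = \left(-198 + \left(-8 + 9 + 9\right)\right) \left(-172\right) = \left(-198 + 10\right) \left(-172\right) = \left(-188\right) \left(-172\right) = 32336$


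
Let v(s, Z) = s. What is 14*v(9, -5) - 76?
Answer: 50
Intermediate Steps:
14*v(9, -5) - 76 = 14*9 - 76 = 126 - 76 = 50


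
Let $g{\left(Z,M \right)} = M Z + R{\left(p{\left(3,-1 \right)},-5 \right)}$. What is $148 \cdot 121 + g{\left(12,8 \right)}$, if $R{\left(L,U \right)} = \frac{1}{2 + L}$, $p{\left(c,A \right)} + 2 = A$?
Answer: $18003$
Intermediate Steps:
$p{\left(c,A \right)} = -2 + A$
$g{\left(Z,M \right)} = -1 + M Z$ ($g{\left(Z,M \right)} = M Z + \frac{1}{2 - 3} = M Z + \frac{1}{-1} = M Z - 1 = -1 + M Z$)
$148 \cdot 121 + g{\left(12,8 \right)} = 148 \cdot 121 + \left(-1 + 8 \cdot 12\right) = 17908 + \left(-1 + 96\right) = 17908 + 95 = 18003$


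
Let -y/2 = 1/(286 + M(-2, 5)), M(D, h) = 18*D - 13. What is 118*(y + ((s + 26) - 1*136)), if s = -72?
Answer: -5090048/237 ≈ -21477.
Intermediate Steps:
M(D, h) = -13 + 18*D
y = -2/237 (y = -2/(286 + (-13 + 18*(-2))) = -2/(286 + (-13 - 36)) = -2/(286 - 49) = -2/237 ≈ -0.0084388)
118*(y + ((s + 26) - 1*136)) = 118*(-2/237 + ((-72 + 26) - 1*136)) = 118*(-2/237 + (-46 - 136)) = 118*(-2/237 - 182) = 118*(-43136/237) = -5090048/237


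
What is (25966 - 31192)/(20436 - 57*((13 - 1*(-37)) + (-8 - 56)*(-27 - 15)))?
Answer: 871/22605 ≈ 0.038531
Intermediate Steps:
(25966 - 31192)/(20436 - 57*((13 - 1*(-37)) + (-8 - 56)*(-27 - 15))) = -5226/(20436 - 57*((13 + 37) - 64*(-42))) = -5226/(20436 - 57*(50 + 2688)) = -5226/(20436 - 57*2738) = -5226/(20436 - 156066) = -5226/(-135630) = -5226*(-1/135630) = 871/22605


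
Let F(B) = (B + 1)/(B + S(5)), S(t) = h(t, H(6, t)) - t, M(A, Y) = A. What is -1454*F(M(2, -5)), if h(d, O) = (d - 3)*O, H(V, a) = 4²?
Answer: -4362/29 ≈ -150.41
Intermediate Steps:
H(V, a) = 16
h(d, O) = O*(-3 + d) (h(d, O) = (-3 + d)*O = O*(-3 + d))
S(t) = -48 + 15*t (S(t) = 16*(-3 + t) - t = (-48 + 16*t) - t = -48 + 15*t)
F(B) = (1 + B)/(27 + B) (F(B) = (B + 1)/(B + (-48 + 15*5)) = (1 + B)/(B + (-48 + 75)) = (1 + B)/(B + 27) = (1 + B)/(27 + B))
-1454*F(M(2, -5)) = -1454*(1 + 2)/(27 + 2) = -1454*3/29 = -4362/29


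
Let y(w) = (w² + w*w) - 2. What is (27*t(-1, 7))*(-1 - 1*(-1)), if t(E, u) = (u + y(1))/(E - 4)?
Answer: 0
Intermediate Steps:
y(w) = -2 + 2*w² (y(w) = (w² + w²) - 2 = 2*w² - 2 = -2 + 2*w²)
t(E, u) = u/(-4 + E) (t(E, u) = (u + (-2 + 2*1²))/(E - 4) = (u + (-2 + 2*1))/(-4 + E) = (u + (-2 + 2))/(-4 + E) = (u + 0)/(-4 + E) = u/(-4 + E))
(27*t(-1, 7))*(-1 - 1*(-1)) = (27*(7/(-4 - 1)))*(-1 - 1*(-1)) = (27*(7/(-5)))*(-1 + 1) = (27*(7*(-⅕)))*0 = (27*(-7/5))*0 = -189/5*0 = 0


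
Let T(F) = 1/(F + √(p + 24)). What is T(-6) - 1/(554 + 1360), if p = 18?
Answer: 1913/1914 + √42/6 ≈ 2.0796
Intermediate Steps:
T(F) = 1/(F + √42) (T(F) = 1/(F + √(18 + 24)) = 1/(F + √42))
T(-6) - 1/(554 + 1360) = 1/(-6 + √42) - 1/(554 + 1360) = 1/(-6 + √42) - 1/1914 = -1/1914 + 1/(-6 + √42)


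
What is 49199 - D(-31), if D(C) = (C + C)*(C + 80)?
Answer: 52237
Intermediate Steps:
D(C) = 2*C*(80 + C) (D(C) = (2*C)*(80 + C) = 2*C*(80 + C))
49199 - D(-31) = 49199 - 2*(-31)*(80 - 31) = 49199 - 2*(-31)*49 = 49199 - 1*(-3038) = 49199 + 3038 = 52237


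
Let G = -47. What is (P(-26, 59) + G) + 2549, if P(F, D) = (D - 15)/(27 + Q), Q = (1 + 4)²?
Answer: 32537/13 ≈ 2502.8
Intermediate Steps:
Q = 25 (Q = 5² = 25)
P(F, D) = -15/52 + D/52 (P(F, D) = (D - 15)/(27 + 25) = (-15 + D)/52 = (-15 + D)*(1/52) = -15/52 + D/52)
(P(-26, 59) + G) + 2549 = ((-15/52 + (1/52)*59) - 47) + 2549 = ((-15/52 + 59/52) - 47) + 2549 = (11/13 - 47) + 2549 = -600/13 + 2549 = 32537/13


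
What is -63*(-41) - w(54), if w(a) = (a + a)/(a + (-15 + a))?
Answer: 80037/31 ≈ 2581.8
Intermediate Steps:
w(a) = 2*a/(-15 + 2*a) (w(a) = (2*a)/(-15 + 2*a) = 2*a/(-15 + 2*a))
-63*(-41) - w(54) = -63*(-41) - 2*54/(-15 + 2*54) = 2583 - 2*54/(-15 + 108) = 2583 - 2*54/93 = 2583 - 1*36/31 = 2583 - 36/31 = 80037/31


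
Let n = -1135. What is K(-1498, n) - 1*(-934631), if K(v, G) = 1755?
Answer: 936386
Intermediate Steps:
K(-1498, n) - 1*(-934631) = 1755 - 1*(-934631) = 1755 + 934631 = 936386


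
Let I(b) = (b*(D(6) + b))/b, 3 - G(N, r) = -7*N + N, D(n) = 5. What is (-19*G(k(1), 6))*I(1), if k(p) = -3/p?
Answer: 1710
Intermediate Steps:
G(N, r) = 3 + 6*N (G(N, r) = 3 - (-7*N + N) = 3 - (-6)*N = 3 + 6*N)
I(b) = 5 + b (I(b) = (b*(5 + b))/b = 5 + b)
(-19*G(k(1), 6))*I(1) = (-19*(3 + 6*(-3/1)))*(5 + 1) = -19*(3 + 6*(-3*1))*6 = -19*(3 + 6*(-3))*6 = -19*(3 - 18)*6 = -19*(-15)*6 = 285*6 = 1710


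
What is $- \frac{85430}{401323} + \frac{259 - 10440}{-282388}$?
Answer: $- \frac{20038537377}{113328799324} \approx -0.17682$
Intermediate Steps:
$- \frac{85430}{401323} + \frac{259 - 10440}{-282388} = \left(-85430\right) \frac{1}{401323} + \left(259 - 10440\right) \left(- \frac{1}{282388}\right) = - \frac{85430}{401323} - - \frac{10181}{282388} = - \frac{85430}{401323} + \frac{10181}{282388} = - \frac{20038537377}{113328799324}$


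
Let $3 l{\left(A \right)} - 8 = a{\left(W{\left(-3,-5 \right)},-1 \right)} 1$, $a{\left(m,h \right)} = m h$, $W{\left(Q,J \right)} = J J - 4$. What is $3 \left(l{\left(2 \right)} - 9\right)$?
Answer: $-40$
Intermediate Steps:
$W{\left(Q,J \right)} = -4 + J^{2}$ ($W{\left(Q,J \right)} = J^{2} - 4 = -4 + J^{2}$)
$a{\left(m,h \right)} = h m$
$l{\left(A \right)} = - \frac{13}{3}$ ($l{\left(A \right)} = \frac{8}{3} + \frac{- (-4 + \left(-5\right)^{2}) 1}{3} = \frac{8}{3} + \frac{- (-4 + 25) 1}{3} = \frac{8}{3} + \frac{\left(-1\right) 21 \cdot 1}{3} = \frac{8}{3} + \frac{\left(-21\right) 1}{3} = \frac{8}{3} + \frac{1}{3} \left(-21\right) = \frac{8}{3} - 7 = - \frac{13}{3}$)
$3 \left(l{\left(2 \right)} - 9\right) = 3 \left(- \frac{13}{3} - 9\right) = 3 \left(- \frac{40}{3}\right) = -40$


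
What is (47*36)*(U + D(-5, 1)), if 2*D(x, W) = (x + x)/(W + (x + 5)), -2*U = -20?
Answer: 8460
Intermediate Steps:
U = 10 (U = -1/2*(-20) = 10)
D(x, W) = x/(5 + W + x) (D(x, W) = ((x + x)/(W + (x + 5)))/2 = ((2*x)/(W + (5 + x)))/2 = ((2*x)/(5 + W + x))/2 = (2*x/(5 + W + x))/2 = x/(5 + W + x))
(47*36)*(U + D(-5, 1)) = (47*36)*(10 - 5/(5 + 1 - 5)) = 1692*(10 - 5/1) = 1692*(10 - 5*1) = 1692*(10 - 5) = 1692*5 = 8460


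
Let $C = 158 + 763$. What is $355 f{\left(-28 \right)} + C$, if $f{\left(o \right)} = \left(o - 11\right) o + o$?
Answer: $378641$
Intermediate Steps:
$f{\left(o \right)} = o + o \left(-11 + o\right)$ ($f{\left(o \right)} = \left(o - 11\right) o + o = \left(-11 + o\right) o + o = o \left(-11 + o\right) + o = o + o \left(-11 + o\right)$)
$C = 921$
$355 f{\left(-28 \right)} + C = 355 \left(- 28 \left(-10 - 28\right)\right) + 921 = 355 \left(\left(-28\right) \left(-38\right)\right) + 921 = 355 \cdot 1064 + 921 = 377720 + 921 = 378641$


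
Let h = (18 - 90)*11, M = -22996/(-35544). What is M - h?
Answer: 7043461/8886 ≈ 792.65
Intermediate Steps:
M = 5749/8886 (M = -22996*(-1/35544) = 5749/8886 ≈ 0.64697)
h = -792 (h = -72*11 = -792)
M - h = 5749/8886 - 1*(-792) = 5749/8886 + 792 = 7043461/8886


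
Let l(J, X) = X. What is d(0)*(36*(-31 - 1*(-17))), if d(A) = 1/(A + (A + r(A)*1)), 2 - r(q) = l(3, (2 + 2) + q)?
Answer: 252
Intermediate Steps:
r(q) = -2 - q (r(q) = 2 - ((2 + 2) + q) = 2 - (4 + q) = 2 + (-4 - q) = -2 - q)
d(A) = 1/(-2 + A) (d(A) = 1/(A + (A + (-2 - A)*1)) = 1/(A + (A + (-2 - A))) = 1/(A - 2) = 1/(-2 + A))
d(0)*(36*(-31 - 1*(-17))) = (36*(-31 - 1*(-17)))/(-2 + 0) = (36*(-31 + 17))/(-2) = -18*(-14) = -1/2*(-504) = 252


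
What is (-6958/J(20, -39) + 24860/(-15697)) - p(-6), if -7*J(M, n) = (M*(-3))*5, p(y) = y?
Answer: -33806431/214050 ≈ -157.94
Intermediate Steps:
J(M, n) = 15*M/7 (J(M, n) = -M*(-3)*5/7 = -(-3*M)*5/7 = -(-15)*M/7 = 15*M/7)
(-6958/J(20, -39) + 24860/(-15697)) - p(-6) = (-6958/((15/7)*20) + 24860/(-15697)) - 1*(-6) = (-6958/300/7 + 24860*(-1/15697)) + 6 = (-6958*7/300 - 2260/1427) + 6 = (-24353/150 - 2260/1427) + 6 = -35090731/214050 + 6 = -33806431/214050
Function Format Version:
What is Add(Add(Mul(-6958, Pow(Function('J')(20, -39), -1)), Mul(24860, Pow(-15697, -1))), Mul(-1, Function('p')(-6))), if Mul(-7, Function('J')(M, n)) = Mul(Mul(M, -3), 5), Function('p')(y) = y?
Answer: Rational(-33806431, 214050) ≈ -157.94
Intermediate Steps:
Function('J')(M, n) = Mul(Rational(15, 7), M) (Function('J')(M, n) = Mul(Rational(-1, 7), Mul(Mul(M, -3), 5)) = Mul(Rational(-1, 7), Mul(Mul(-3, M), 5)) = Mul(Rational(-1, 7), Mul(-15, M)) = Mul(Rational(15, 7), M))
Add(Add(Mul(-6958, Pow(Function('J')(20, -39), -1)), Mul(24860, Pow(-15697, -1))), Mul(-1, Function('p')(-6))) = Add(Add(Mul(-6958, Pow(Mul(Rational(15, 7), 20), -1)), Mul(24860, Pow(-15697, -1))), Mul(-1, -6)) = Add(Add(Mul(-6958, Pow(Rational(300, 7), -1)), Mul(24860, Rational(-1, 15697))), 6) = Add(Add(Mul(-6958, Rational(7, 300)), Rational(-2260, 1427)), 6) = Add(Add(Rational(-24353, 150), Rational(-2260, 1427)), 6) = Add(Rational(-35090731, 214050), 6) = Rational(-33806431, 214050)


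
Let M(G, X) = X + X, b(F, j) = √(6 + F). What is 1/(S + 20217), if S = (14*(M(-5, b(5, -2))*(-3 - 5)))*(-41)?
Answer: -20217/519077327 + 9184*√11/519077327 ≈ 1.9733e-5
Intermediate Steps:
M(G, X) = 2*X
S = 9184*√11 (S = (14*((2*√(6 + 5))*(-3 - 5)))*(-41) = (14*((2*√11)*(-8)))*(-41) = (14*(-16*√11))*(-41) = -224*√11*(-41) = 9184*√11 ≈ 30460.)
1/(S + 20217) = 1/(9184*√11 + 20217) = 1/(20217 + 9184*√11)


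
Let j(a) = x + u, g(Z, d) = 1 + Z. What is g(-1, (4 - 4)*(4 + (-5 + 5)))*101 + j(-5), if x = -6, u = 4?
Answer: -2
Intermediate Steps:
j(a) = -2 (j(a) = -6 + 4 = -2)
g(-1, (4 - 4)*(4 + (-5 + 5)))*101 + j(-5) = (1 - 1)*101 - 2 = 0*101 - 2 = 0 - 2 = -2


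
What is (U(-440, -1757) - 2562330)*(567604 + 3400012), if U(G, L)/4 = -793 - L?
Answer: -10151042377984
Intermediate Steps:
U(G, L) = -3172 - 4*L (U(G, L) = 4*(-793 - L) = -3172 - 4*L)
(U(-440, -1757) - 2562330)*(567604 + 3400012) = ((-3172 - 4*(-1757)) - 2562330)*(567604 + 3400012) = ((-3172 + 7028) - 2562330)*3967616 = (3856 - 2562330)*3967616 = -2558474*3967616 = -10151042377984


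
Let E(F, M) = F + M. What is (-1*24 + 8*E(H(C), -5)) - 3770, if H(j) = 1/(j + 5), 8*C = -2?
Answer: -72814/19 ≈ -3832.3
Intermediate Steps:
C = -¼ (C = (⅛)*(-2) = -¼ ≈ -0.25000)
H(j) = 1/(5 + j)
(-1*24 + 8*E(H(C), -5)) - 3770 = (-1*24 + 8*(1/(5 - ¼) - 5)) - 3770 = (-24 + 8*(1/(19/4) - 5)) - 3770 = (-24 + 8*(4/19 - 5)) - 3770 = (-24 + 8*(-91/19)) - 3770 = (-24 - 728/19) - 3770 = -1184/19 - 3770 = -72814/19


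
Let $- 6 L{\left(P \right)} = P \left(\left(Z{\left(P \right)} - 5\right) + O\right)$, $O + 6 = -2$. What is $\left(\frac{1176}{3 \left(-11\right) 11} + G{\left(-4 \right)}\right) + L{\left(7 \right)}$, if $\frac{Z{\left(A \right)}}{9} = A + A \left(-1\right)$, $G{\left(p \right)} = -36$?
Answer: $- \frac{17477}{726} \approx -24.073$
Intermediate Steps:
$O = -8$ ($O = -6 - 2 = -8$)
$Z{\left(A \right)} = 0$ ($Z{\left(A \right)} = 9 \left(A + A \left(-1\right)\right) = 9 \left(A - A\right) = 9 \cdot 0 = 0$)
$L{\left(P \right)} = \frac{13 P}{6}$ ($L{\left(P \right)} = - \frac{P \left(\left(0 - 5\right) - 8\right)}{6} = - \frac{P \left(-5 - 8\right)}{6} = - \frac{P \left(-13\right)}{6} = - \frac{\left(-13\right) P}{6} = \frac{13 P}{6}$)
$\left(\frac{1176}{3 \left(-11\right) 11} + G{\left(-4 \right)}\right) + L{\left(7 \right)} = \left(\frac{1176}{3 \left(-11\right) 11} - 36\right) + \frac{13}{6} \cdot 7 = \left(\frac{1176}{\left(-33\right) 11} - 36\right) + \frac{91}{6} = \left(\frac{1176}{-363} - 36\right) + \frac{91}{6} = \left(1176 \left(- \frac{1}{363}\right) - 36\right) + \frac{91}{6} = \left(- \frac{392}{121} - 36\right) + \frac{91}{6} = - \frac{4748}{121} + \frac{91}{6} = - \frac{17477}{726}$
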